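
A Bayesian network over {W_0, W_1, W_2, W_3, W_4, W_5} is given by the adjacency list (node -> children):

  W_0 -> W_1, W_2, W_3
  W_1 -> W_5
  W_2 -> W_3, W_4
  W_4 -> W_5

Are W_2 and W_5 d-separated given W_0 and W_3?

3 paths connect W_2 and W_5; each must be blocked for d-separation to hold:
  1. W_2 → W_3 ← W_0 → W_1 → W_5 — W_3:collider[open]; W_0:fork[blocks]; W_1:chain[open] ⇒ blocked
  2. W_2 → W_4 → W_5 — W_4:chain[open] ⇒ active
  3. W_2 ← W_0 → W_1 → W_5 — W_0:fork[blocks]; W_1:chain[open] ⇒ blocked
At least one path is unblocked, so d-separation fails.

No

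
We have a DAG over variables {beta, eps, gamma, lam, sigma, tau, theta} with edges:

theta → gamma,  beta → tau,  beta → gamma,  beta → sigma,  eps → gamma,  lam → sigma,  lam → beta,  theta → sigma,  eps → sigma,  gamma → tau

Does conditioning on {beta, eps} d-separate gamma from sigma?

No — gamma and sigma are not d-separated given {beta, eps}.

Enumerating the 6 paths from gamma to sigma and testing each for blocking by {beta, eps}:
  1. gamma ← theta → sigma — theta:fork[open] ⇒ active
  2. gamma ← beta ← lam → sigma — beta:chain[blocks]; lam:fork[open] ⇒ blocked
  3. gamma ← beta → sigma — beta:fork[blocks] ⇒ blocked
  4. gamma ← eps → sigma — eps:fork[blocks] ⇒ blocked
  5. gamma → tau ← beta ← lam → sigma — tau:collider[blocks]; beta:chain[blocks]; lam:fork[open] ⇒ blocked
  6. gamma → tau ← beta → sigma — tau:collider[blocks]; beta:fork[blocks] ⇒ blocked
At least one path is unblocked, so d-separation fails.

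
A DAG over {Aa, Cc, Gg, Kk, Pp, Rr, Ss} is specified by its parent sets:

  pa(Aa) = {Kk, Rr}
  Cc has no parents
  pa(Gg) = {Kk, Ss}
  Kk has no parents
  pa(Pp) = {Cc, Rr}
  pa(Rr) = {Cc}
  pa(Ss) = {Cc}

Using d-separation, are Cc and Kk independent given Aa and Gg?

No

3 paths connect Cc and Kk; each must be blocked for d-separation to hold:
Path 1: Cc → Rr → Aa ← Kk
  Rr is a chain and Rr is not conditioned on; Aa is a collider and Aa is conditioned on, which opens it — no node blocks this path, so it is active.
Path 2: Cc → Pp ← Rr → Aa ← Kk
  Pp is a collider here and neither Pp nor any of its descendants is conditioned on, so the collider stays closed — the path is blocked at Pp.
Path 3: Cc → Ss → Gg ← Kk
  Ss is a chain and Ss is not conditioned on; Gg is a collider and Gg is conditioned on, which opens it — no node blocks this path, so it is active.
Since the path Cc → Rr → Aa ← Kk is active, Cc and Kk are not d-separated given {Aa, Gg}.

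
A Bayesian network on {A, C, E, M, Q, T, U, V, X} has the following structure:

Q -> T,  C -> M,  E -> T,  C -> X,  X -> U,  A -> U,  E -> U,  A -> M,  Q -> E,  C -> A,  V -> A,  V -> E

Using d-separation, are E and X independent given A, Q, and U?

6 paths connect E and X; each must be blocked for d-separation to hold:
Path 1: E ← V → A → M ← C → X
  A is a chain here and A is conditioned on, so the path is blocked at A.
Path 2: E ← V → A ← C → X
  V is a fork and V is not conditioned on; A is a collider and A is conditioned on, which opens it; C is a fork and C is not conditioned on — no node blocks this path, so it is active.
Path 3: E ← V → A → U ← X
  A is a chain here and A is conditioned on, so the path is blocked at A.
Path 4: E → U ← A → M ← C → X
  A is a fork here and A is conditioned on, so the path is blocked at A.
Path 5: E → U ← A ← C → X
  A is a chain here and A is conditioned on, so the path is blocked at A.
Path 6: E → U ← X
  U is a collider and U is conditioned on, which opens it — no node blocks this path, so it is active.
At least one path is unblocked, so d-separation fails.

No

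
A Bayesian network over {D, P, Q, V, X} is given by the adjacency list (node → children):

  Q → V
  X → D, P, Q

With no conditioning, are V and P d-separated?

No

There is one path between V and P:
Path 1: V ← Q ← X → P
  Q is a chain and Q is not conditioned on; X is a fork and X is not conditioned on — no node blocks this path, so it is active.
Since the path V ← Q ← X → P is active, V and P are not d-separated given ∅.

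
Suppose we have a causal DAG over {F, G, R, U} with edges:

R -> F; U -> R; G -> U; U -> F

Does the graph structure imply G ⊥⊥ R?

No

Enumerating the 2 paths from G to R and testing each for blocking by ∅:
Path 1: G → U → F ← R
  F is a collider here and neither F nor any of its descendants is conditioned on, so the collider stays closed — the path is blocked at F.
Path 2: G → U → R
  U is a chain and U is not conditioned on — no node blocks this path, so it is active.
Since the path G → U → R is active, G and R are not d-separated given ∅.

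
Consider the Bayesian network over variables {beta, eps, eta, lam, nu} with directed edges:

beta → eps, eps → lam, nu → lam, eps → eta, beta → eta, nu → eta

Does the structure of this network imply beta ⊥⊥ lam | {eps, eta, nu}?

Yes — beta and lam are d-separated given {eps, eta, nu}.

4 paths connect beta and lam; each must be blocked for d-separation to hold:
Path 1: beta → eta ← nu → lam
  nu is a fork here and nu is conditioned on, so the path is blocked at nu.
Path 2: beta → eta ← eps → lam
  eps is a fork here and eps is conditioned on, so the path is blocked at eps.
Path 3: beta → eps → eta ← nu → lam
  eps is a chain here and eps is conditioned on, so the path is blocked at eps.
Path 4: beta → eps → lam
  eps is a chain here and eps is conditioned on, so the path is blocked at eps.
All paths are blocked; beta ⊥ lam | {eps, eta, nu} holds.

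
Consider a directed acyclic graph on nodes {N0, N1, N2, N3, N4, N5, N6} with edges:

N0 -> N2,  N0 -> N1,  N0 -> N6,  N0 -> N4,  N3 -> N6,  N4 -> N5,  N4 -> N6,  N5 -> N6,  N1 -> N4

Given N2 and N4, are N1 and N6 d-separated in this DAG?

No — N1 and N6 are not d-separated given {N2, N4}.

We examine all 6 paths between N1 and N6:
  1. N1 ← N0 → N4 → N5 → N6 — N0:fork[open]; N4:chain[blocks]; N5:chain[open] ⇒ blocked
  2. N1 ← N0 → N4 → N6 — N0:fork[open]; N4:chain[blocks] ⇒ blocked
  3. N1 ← N0 → N6 — N0:fork[open] ⇒ active
  4. N1 → N4 ← N0 → N6 — N4:collider[open]; N0:fork[open] ⇒ active
  5. N1 → N4 → N5 → N6 — N4:chain[blocks]; N5:chain[open] ⇒ blocked
  6. N1 → N4 → N6 — N4:chain[blocks] ⇒ blocked
At least one path is unblocked, so d-separation fails.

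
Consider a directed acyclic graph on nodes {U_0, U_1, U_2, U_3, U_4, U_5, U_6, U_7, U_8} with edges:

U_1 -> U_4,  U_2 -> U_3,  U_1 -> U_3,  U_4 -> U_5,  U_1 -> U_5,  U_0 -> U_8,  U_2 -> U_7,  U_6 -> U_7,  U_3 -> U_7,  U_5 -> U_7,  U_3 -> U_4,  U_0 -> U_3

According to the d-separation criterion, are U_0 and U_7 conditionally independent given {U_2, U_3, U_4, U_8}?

No — U_0 and U_7 are not d-separated given {U_2, U_3, U_4, U_8}.

There are 6 undirected paths between U_0 and U_7; checking each against the conditioning set {U_2, U_3, U_4, U_8}:
  1. U_0 → U_3 → U_4 → U_5 → U_7 — U_3:chain[blocks]; U_4:chain[blocks]; U_5:chain[open] ⇒ blocked
  2. U_0 → U_3 → U_4 ← U_1 → U_5 → U_7 — U_3:chain[blocks]; U_4:collider[open]; U_1:fork[open]; U_5:chain[open] ⇒ blocked
  3. U_0 → U_3 ← U_1 → U_5 → U_7 — U_3:collider[open]; U_1:fork[open]; U_5:chain[open] ⇒ active
  4. U_0 → U_3 ← U_1 → U_4 → U_5 → U_7 — U_3:collider[open]; U_1:fork[open]; U_4:chain[blocks]; U_5:chain[open] ⇒ blocked
  5. U_0 → U_3 ← U_2 → U_7 — U_3:collider[open]; U_2:fork[blocks] ⇒ blocked
  6. U_0 → U_3 → U_7 — U_3:chain[blocks] ⇒ blocked
At least one path is unblocked, so d-separation fails.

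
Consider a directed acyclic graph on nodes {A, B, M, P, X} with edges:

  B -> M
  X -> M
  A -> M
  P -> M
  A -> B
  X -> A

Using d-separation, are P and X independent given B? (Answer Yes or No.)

Yes

We examine all 3 paths between P and X:
  1. P → M ← A ← X — M:collider[blocks]; A:chain[open] ⇒ blocked
  2. P → M ← X — M:collider[blocks] ⇒ blocked
  3. P → M ← B ← A ← X — M:collider[blocks]; B:chain[blocks]; A:chain[open] ⇒ blocked
Since every path is blocked, d-separation holds.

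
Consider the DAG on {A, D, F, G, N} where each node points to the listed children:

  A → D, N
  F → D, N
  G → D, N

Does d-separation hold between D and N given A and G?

No — D and N are not d-separated given {A, G}.

3 paths connect D and N; each must be blocked for d-separation to hold:
Path 1: D ← G → N
  G is a fork here and G is conditioned on, so the path is blocked at G.
Path 2: D ← F → N
  F is a fork and F is not conditioned on — no node blocks this path, so it is active.
Path 3: D ← A → N
  A is a fork here and A is conditioned on, so the path is blocked at A.
Since the path D ← F → N is active, D and N are not d-separated given {A, G}.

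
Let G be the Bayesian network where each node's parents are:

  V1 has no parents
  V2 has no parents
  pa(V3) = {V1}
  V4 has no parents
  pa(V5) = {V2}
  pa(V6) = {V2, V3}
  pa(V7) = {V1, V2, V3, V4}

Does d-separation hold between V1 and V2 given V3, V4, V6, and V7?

Enumerating the 4 paths from V1 to V2 and testing each for blocking by {V3, V4, V6, V7}:
  1. V1 → V3 → V6 ← V2 — V3:chain[blocks]; V6:collider[open] ⇒ blocked
  2. V1 → V3 → V7 ← V2 — V3:chain[blocks]; V7:collider[open] ⇒ blocked
  3. V1 → V7 ← V2 — V7:collider[open] ⇒ active
  4. V1 → V7 ← V3 → V6 ← V2 — V7:collider[open]; V3:fork[blocks]; V6:collider[open] ⇒ blocked
Since the path V1 → V7 ← V2 is active, V1 and V2 are not d-separated given {V3, V4, V6, V7}.

No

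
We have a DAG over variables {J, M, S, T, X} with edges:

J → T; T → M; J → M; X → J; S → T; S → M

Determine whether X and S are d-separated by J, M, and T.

Yes

Enumerating the 4 paths from X to S and testing each for blocking by {J, M, T}:
Path 1: X → J → M ← S
  J is a chain here and J is conditioned on, so the path is blocked at J.
Path 2: X → J → M ← T ← S
  J is a chain here and J is conditioned on, so the path is blocked at J.
Path 3: X → J → T ← S
  J is a chain here and J is conditioned on, so the path is blocked at J.
Path 4: X → J → T → M ← S
  J is a chain here and J is conditioned on, so the path is blocked at J.
All paths are blocked; X ⊥ S | {J, M, T} holds.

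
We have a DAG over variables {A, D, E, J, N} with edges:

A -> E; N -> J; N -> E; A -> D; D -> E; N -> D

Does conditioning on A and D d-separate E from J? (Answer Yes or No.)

No

There are 3 undirected paths between E and J; checking each against the conditioning set {A, D}:
  1. E ← D ← N → J — D:chain[blocks]; N:fork[open] ⇒ blocked
  2. E ← A → D ← N → J — A:fork[blocks]; D:collider[open]; N:fork[open] ⇒ blocked
  3. E ← N → J — N:fork[open] ⇒ active
Because an active path exists, E and J are not d-separated.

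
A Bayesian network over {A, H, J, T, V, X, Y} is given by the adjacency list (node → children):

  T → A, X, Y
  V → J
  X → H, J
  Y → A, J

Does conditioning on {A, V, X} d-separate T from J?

We examine all 3 paths between T and J:
Path 1: T → X → J
  X is a chain here and X is conditioned on, so the path is blocked at X.
Path 2: T → A ← Y → J
  A is a collider and A is conditioned on, which opens it; Y is a fork and Y is not conditioned on — no node blocks this path, so it is active.
Path 3: T → Y → J
  Y is a chain and Y is not conditioned on — no node blocks this path, so it is active.
At least one path is unblocked, so d-separation fails.

No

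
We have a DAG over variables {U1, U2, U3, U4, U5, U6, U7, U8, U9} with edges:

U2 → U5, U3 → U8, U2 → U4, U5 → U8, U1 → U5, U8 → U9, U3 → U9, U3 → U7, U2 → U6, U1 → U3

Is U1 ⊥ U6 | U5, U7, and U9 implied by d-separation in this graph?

No

Enumerating the 3 paths from U1 to U6 and testing each for blocking by {U5, U7, U9}:
Path 1: U1 → U3 → U9 ← U8 ← U5 ← U2 → U6
  U5 is a chain here and U5 is conditioned on, so the path is blocked at U5.
Path 2: U1 → U3 → U8 ← U5 ← U2 → U6
  U5 is a chain here and U5 is conditioned on, so the path is blocked at U5.
Path 3: U1 → U5 ← U2 → U6
  U5 is a collider and U5 is conditioned on, which opens it; U2 is a fork and U2 is not conditioned on — no node blocks this path, so it is active.
At least one path is unblocked, so d-separation fails.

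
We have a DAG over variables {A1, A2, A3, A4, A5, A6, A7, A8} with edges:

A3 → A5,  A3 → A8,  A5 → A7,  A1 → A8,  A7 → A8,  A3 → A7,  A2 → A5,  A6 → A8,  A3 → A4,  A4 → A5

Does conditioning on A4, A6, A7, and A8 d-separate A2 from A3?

No — A2 and A3 are not d-separated given {A4, A6, A7, A8}.

We examine all 4 paths between A2 and A3:
Path 1: A2 → A5 ← A4 ← A3
  A4 is a chain here and A4 is conditioned on, so the path is blocked at A4.
Path 2: A2 → A5 → A7 → A8 ← A3
  A7 is a chain here and A7 is conditioned on, so the path is blocked at A7.
Path 3: A2 → A5 → A7 ← A3
  A5 is a chain and A5 is not conditioned on; A7 is a collider and A7 is conditioned on, which opens it — no node blocks this path, so it is active.
Path 4: A2 → A5 ← A3
  A5 is a collider and its descendant A7 is conditioned on, which opens it — no node blocks this path, so it is active.
Since the path A2 → A5 → A7 ← A3 is active, A2 and A3 are not d-separated given {A4, A6, A7, A8}.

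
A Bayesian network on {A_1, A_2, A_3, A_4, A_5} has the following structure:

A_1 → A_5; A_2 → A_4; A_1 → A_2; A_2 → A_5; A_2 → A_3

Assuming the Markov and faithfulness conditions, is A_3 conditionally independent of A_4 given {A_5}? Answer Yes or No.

There is one path between A_3 and A_4:
  1. A_3 ← A_2 → A_4 — A_2:fork[open] ⇒ active
Because an active path exists, A_3 and A_4 are not d-separated.

No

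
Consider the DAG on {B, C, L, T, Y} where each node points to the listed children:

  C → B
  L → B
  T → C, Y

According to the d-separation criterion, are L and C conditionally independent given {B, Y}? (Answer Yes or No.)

Only one path connects L and C:
Path 1: L → B ← C
  B is a collider and B is conditioned on, which opens it — no node blocks this path, so it is active.
At least one path is unblocked, so d-separation fails.

No — L and C are not d-separated given {B, Y}.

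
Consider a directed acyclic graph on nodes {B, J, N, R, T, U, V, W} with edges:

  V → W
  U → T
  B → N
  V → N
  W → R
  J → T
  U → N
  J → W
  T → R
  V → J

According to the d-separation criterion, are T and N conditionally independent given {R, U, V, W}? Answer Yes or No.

We examine all 5 paths between T and N:
  1. T ← U → N — U:fork[blocks] ⇒ blocked
  2. T → R ← W ← V → N — R:collider[open]; W:chain[blocks]; V:fork[blocks] ⇒ blocked
  3. T → R ← W ← J ← V → N — R:collider[open]; W:chain[blocks]; J:chain[open]; V:fork[blocks] ⇒ blocked
  4. T ← J ← V → N — J:chain[open]; V:fork[blocks] ⇒ blocked
  5. T ← J → W ← V → N — J:fork[open]; W:collider[open]; V:fork[blocks] ⇒ blocked
Every path is blocked, so T and N are d-separated given {R, U, V, W}.

Yes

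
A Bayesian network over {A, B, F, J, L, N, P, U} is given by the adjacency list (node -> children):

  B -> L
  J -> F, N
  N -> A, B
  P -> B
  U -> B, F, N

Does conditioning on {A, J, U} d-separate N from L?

No

Enumerating the 3 paths from N to L and testing each for blocking by {A, J, U}:
Path 1: N ← J → F ← U → B → L
  J is a fork here and J is conditioned on, so the path is blocked at J.
Path 2: N → B → L
  B is a chain and B is not conditioned on — no node blocks this path, so it is active.
Path 3: N ← U → B → L
  U is a fork here and U is conditioned on, so the path is blocked at U.
Since the path N → B → L is active, N and L are not d-separated given {A, J, U}.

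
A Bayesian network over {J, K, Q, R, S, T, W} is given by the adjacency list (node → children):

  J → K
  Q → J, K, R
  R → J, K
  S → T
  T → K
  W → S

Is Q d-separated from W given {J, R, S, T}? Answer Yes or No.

Yes — Q and W are d-separated given {J, R, S, T}.

5 paths connect Q and W; each must be blocked for d-separation to hold:
  1. Q → R → J → K ← T ← S ← W — R:chain[blocks]; J:chain[blocks]; K:collider[blocks]; T:chain[blocks]; S:chain[blocks] ⇒ blocked
  2. Q → R → K ← T ← S ← W — R:chain[blocks]; K:collider[blocks]; T:chain[blocks]; S:chain[blocks] ⇒ blocked
  3. Q → J ← R → K ← T ← S ← W — J:collider[open]; R:fork[blocks]; K:collider[blocks]; T:chain[blocks]; S:chain[blocks] ⇒ blocked
  4. Q → J → K ← T ← S ← W — J:chain[blocks]; K:collider[blocks]; T:chain[blocks]; S:chain[blocks] ⇒ blocked
  5. Q → K ← T ← S ← W — K:collider[blocks]; T:chain[blocks]; S:chain[blocks] ⇒ blocked
Every path is blocked, so Q and W are d-separated given {J, R, S, T}.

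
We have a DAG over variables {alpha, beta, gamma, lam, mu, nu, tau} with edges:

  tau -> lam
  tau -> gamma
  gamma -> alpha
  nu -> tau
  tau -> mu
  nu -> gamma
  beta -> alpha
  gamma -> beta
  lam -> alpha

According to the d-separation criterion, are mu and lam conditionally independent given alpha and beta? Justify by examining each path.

No

5 paths connect mu and lam; each must be blocked for d-separation to hold:
Path 1: mu ← tau → gamma → alpha ← lam
  tau is a fork and tau is not conditioned on; gamma is a chain and gamma is not conditioned on; alpha is a collider and alpha is conditioned on, which opens it — no node blocks this path, so it is active.
Path 2: mu ← tau → gamma → beta → alpha ← lam
  beta is a chain here and beta is conditioned on, so the path is blocked at beta.
Path 3: mu ← tau ← nu → gamma → alpha ← lam
  tau is a chain and tau is not conditioned on; nu is a fork and nu is not conditioned on; gamma is a chain and gamma is not conditioned on; alpha is a collider and alpha is conditioned on, which opens it — no node blocks this path, so it is active.
Path 4: mu ← tau ← nu → gamma → beta → alpha ← lam
  beta is a chain here and beta is conditioned on, so the path is blocked at beta.
Path 5: mu ← tau → lam
  tau is a fork and tau is not conditioned on — no node blocks this path, so it is active.
Because an active path exists, mu and lam are not d-separated.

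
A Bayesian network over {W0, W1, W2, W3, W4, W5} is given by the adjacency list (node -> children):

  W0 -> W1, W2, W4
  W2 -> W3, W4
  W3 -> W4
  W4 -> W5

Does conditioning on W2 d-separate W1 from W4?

No

Enumerating the 3 paths from W1 to W4 and testing each for blocking by {W2}:
Path 1: W1 ← W0 → W2 → W3 → W4
  W2 is a chain here and W2 is conditioned on, so the path is blocked at W2.
Path 2: W1 ← W0 → W2 → W4
  W2 is a chain here and W2 is conditioned on, so the path is blocked at W2.
Path 3: W1 ← W0 → W4
  W0 is a fork and W0 is not conditioned on — no node blocks this path, so it is active.
Because an active path exists, W1 and W4 are not d-separated.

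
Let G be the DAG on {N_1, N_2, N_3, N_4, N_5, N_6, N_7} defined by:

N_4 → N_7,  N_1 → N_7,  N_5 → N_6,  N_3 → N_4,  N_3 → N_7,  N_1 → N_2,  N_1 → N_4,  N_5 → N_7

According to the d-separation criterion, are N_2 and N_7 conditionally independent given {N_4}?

No — N_2 and N_7 are not d-separated given {N_4}.

We examine all 3 paths between N_2 and N_7:
Path 1: N_2 ← N_1 → N_4 ← N_3 → N_7
  N_1 is a fork and N_1 is not conditioned on; N_4 is a collider and N_4 is conditioned on, which opens it; N_3 is a fork and N_3 is not conditioned on — no node blocks this path, so it is active.
Path 2: N_2 ← N_1 → N_4 → N_7
  N_4 is a chain here and N_4 is conditioned on, so the path is blocked at N_4.
Path 3: N_2 ← N_1 → N_7
  N_1 is a fork and N_1 is not conditioned on — no node blocks this path, so it is active.
Since the path N_2 ← N_1 → N_4 ← N_3 → N_7 is active, N_2 and N_7 are not d-separated given {N_4}.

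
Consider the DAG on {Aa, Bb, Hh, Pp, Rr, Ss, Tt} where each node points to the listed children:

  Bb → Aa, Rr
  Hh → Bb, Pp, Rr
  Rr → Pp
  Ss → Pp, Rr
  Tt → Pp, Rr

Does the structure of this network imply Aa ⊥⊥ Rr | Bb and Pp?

There are 5 undirected paths between Aa and Rr; checking each against the conditioning set {Bb, Pp}:
Path 1: Aa ← Bb → Rr
  Bb is a fork here and Bb is conditioned on, so the path is blocked at Bb.
Path 2: Aa ← Bb ← Hh → Rr
  Bb is a chain here and Bb is conditioned on, so the path is blocked at Bb.
Path 3: Aa ← Bb ← Hh → Pp ← Rr
  Bb is a chain here and Bb is conditioned on, so the path is blocked at Bb.
Path 4: Aa ← Bb ← Hh → Pp ← Tt → Rr
  Bb is a chain here and Bb is conditioned on, so the path is blocked at Bb.
Path 5: Aa ← Bb ← Hh → Pp ← Ss → Rr
  Bb is a chain here and Bb is conditioned on, so the path is blocked at Bb.
All paths are blocked; Aa ⊥ Rr | {Bb, Pp} holds.

Yes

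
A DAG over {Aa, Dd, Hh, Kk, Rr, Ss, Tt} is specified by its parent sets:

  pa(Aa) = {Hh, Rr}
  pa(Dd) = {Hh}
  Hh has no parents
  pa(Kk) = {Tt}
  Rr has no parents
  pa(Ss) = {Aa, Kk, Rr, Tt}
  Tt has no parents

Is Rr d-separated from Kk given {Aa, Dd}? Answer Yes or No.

There are 4 undirected paths between Rr and Kk; checking each against the conditioning set {Aa, Dd}:
Path 1: Rr → Ss ← Tt → Kk
  Ss is a collider here and neither Ss nor any of its descendants is conditioned on, so the collider stays closed — the path is blocked at Ss.
Path 2: Rr → Ss ← Kk
  Ss is a collider here and neither Ss nor any of its descendants is conditioned on, so the collider stays closed — the path is blocked at Ss.
Path 3: Rr → Aa → Ss ← Tt → Kk
  Aa is a chain here and Aa is conditioned on, so the path is blocked at Aa.
Path 4: Rr → Aa → Ss ← Kk
  Aa is a chain here and Aa is conditioned on, so the path is blocked at Aa.
Since every path is blocked, d-separation holds.

Yes — Rr and Kk are d-separated given {Aa, Dd}.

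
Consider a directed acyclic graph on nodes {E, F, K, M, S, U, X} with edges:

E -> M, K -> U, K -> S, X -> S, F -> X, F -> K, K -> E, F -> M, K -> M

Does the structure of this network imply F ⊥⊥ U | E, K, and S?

Yes

There are 4 undirected paths between F and U; checking each against the conditioning set {E, K, S}:
  1. F → K → U — K:chain[blocks] ⇒ blocked
  2. F → X → S ← K → U — X:chain[open]; S:collider[open]; K:fork[blocks] ⇒ blocked
  3. F → M ← K → U — M:collider[blocks]; K:fork[blocks] ⇒ blocked
  4. F → M ← E ← K → U — M:collider[blocks]; E:chain[blocks]; K:fork[blocks] ⇒ blocked
All paths are blocked; F ⊥ U | {E, K, S} holds.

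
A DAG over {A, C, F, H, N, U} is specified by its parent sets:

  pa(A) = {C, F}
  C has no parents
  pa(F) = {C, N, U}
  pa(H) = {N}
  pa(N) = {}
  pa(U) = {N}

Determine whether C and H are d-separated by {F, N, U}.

We examine all 4 paths between C and H:
  1. C → A ← F ← N → H — A:collider[blocks]; F:chain[blocks]; N:fork[blocks] ⇒ blocked
  2. C → A ← F ← U ← N → H — A:collider[blocks]; F:chain[blocks]; U:chain[blocks]; N:fork[blocks] ⇒ blocked
  3. C → F ← N → H — F:collider[open]; N:fork[blocks] ⇒ blocked
  4. C → F ← U ← N → H — F:collider[open]; U:chain[blocks]; N:fork[blocks] ⇒ blocked
Since every path is blocked, d-separation holds.

Yes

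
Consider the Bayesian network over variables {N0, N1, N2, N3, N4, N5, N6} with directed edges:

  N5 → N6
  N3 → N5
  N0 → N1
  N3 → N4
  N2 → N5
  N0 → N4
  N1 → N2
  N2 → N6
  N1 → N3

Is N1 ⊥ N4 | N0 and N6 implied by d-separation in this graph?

No — N1 and N4 are not d-separated given {N0, N6}.

We examine all 4 paths between N1 and N4:
Path 1: N1 → N3 → N4
  N3 is a chain and N3 is not conditioned on — no node blocks this path, so it is active.
Path 2: N1 ← N0 → N4
  N0 is a fork here and N0 is conditioned on, so the path is blocked at N0.
Path 3: N1 → N2 → N6 ← N5 ← N3 → N4
  N2 is a chain and N2 is not conditioned on; N6 is a collider and N6 is conditioned on, which opens it; N5 is a chain and N5 is not conditioned on; N3 is a fork and N3 is not conditioned on — no node blocks this path, so it is active.
Path 4: N1 → N2 → N5 ← N3 → N4
  N2 is a chain and N2 is not conditioned on; N5 is a collider and its descendant N6 is conditioned on, which opens it; N3 is a fork and N3 is not conditioned on — no node blocks this path, so it is active.
Since the path N1 → N3 → N4 is active, N1 and N4 are not d-separated given {N0, N6}.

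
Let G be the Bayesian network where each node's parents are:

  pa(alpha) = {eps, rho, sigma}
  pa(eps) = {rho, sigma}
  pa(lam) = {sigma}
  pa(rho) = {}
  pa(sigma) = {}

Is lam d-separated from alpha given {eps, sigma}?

3 paths connect lam and alpha; each must be blocked for d-separation to hold:
Path 1: lam ← sigma → eps → alpha
  sigma is a fork here and sigma is conditioned on, so the path is blocked at sigma.
Path 2: lam ← sigma → eps ← rho → alpha
  sigma is a fork here and sigma is conditioned on, so the path is blocked at sigma.
Path 3: lam ← sigma → alpha
  sigma is a fork here and sigma is conditioned on, so the path is blocked at sigma.
All paths are blocked; lam ⊥ alpha | {eps, sigma} holds.

Yes — lam and alpha are d-separated given {eps, sigma}.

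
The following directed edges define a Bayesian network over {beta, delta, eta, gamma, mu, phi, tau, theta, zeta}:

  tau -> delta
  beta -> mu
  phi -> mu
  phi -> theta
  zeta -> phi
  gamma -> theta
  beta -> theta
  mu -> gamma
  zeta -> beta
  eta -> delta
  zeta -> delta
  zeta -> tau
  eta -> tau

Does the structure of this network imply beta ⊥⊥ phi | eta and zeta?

5 paths connect beta and phi; each must be blocked for d-separation to hold:
Path 1: beta → theta ← gamma ← mu ← phi
  theta is a collider here and neither theta nor any of its descendants is conditioned on, so the collider stays closed — the path is blocked at theta.
Path 2: beta → theta ← phi
  theta is a collider here and neither theta nor any of its descendants is conditioned on, so the collider stays closed — the path is blocked at theta.
Path 3: beta ← zeta → phi
  zeta is a fork here and zeta is conditioned on, so the path is blocked at zeta.
Path 4: beta → mu → gamma → theta ← phi
  theta is a collider here and neither theta nor any of its descendants is conditioned on, so the collider stays closed — the path is blocked at theta.
Path 5: beta → mu ← phi
  mu is a collider here and neither mu nor any of its descendants is conditioned on, so the collider stays closed — the path is blocked at mu.
Every path is blocked, so beta and phi are d-separated given {eta, zeta}.

Yes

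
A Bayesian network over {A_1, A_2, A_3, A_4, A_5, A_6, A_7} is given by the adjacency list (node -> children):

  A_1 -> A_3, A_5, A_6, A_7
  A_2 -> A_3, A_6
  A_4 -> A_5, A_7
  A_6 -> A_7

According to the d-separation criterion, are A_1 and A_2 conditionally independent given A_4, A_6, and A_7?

Enumerating the 4 paths from A_1 to A_2 and testing each for blocking by {A_4, A_6, A_7}:
  1. A_1 → A_5 ← A_4 → A_7 ← A_6 ← A_2 — A_5:collider[blocks]; A_4:fork[blocks]; A_7:collider[open]; A_6:chain[blocks] ⇒ blocked
  2. A_1 → A_3 ← A_2 — A_3:collider[blocks] ⇒ blocked
  3. A_1 → A_6 ← A_2 — A_6:collider[open] ⇒ active
  4. A_1 → A_7 ← A_6 ← A_2 — A_7:collider[open]; A_6:chain[blocks] ⇒ blocked
Because an active path exists, A_1 and A_2 are not d-separated.

No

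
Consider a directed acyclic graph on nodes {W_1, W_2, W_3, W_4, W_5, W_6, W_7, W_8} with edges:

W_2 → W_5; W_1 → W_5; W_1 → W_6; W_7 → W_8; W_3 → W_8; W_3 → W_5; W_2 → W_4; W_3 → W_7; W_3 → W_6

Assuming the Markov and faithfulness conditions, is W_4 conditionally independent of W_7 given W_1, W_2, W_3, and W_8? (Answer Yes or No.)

Yes

Enumerating the 4 paths from W_4 to W_7 and testing each for blocking by {W_1, W_2, W_3, W_8}:
  1. W_4 ← W_2 → W_5 ← W_1 → W_6 ← W_3 → W_8 ← W_7 — W_2:fork[blocks]; W_5:collider[blocks]; W_1:fork[blocks]; W_6:collider[blocks]; W_3:fork[blocks]; W_8:collider[open] ⇒ blocked
  2. W_4 ← W_2 → W_5 ← W_1 → W_6 ← W_3 → W_7 — W_2:fork[blocks]; W_5:collider[blocks]; W_1:fork[blocks]; W_6:collider[blocks]; W_3:fork[blocks] ⇒ blocked
  3. W_4 ← W_2 → W_5 ← W_3 → W_8 ← W_7 — W_2:fork[blocks]; W_5:collider[blocks]; W_3:fork[blocks]; W_8:collider[open] ⇒ blocked
  4. W_4 ← W_2 → W_5 ← W_3 → W_7 — W_2:fork[blocks]; W_5:collider[blocks]; W_3:fork[blocks] ⇒ blocked
Every path is blocked, so W_4 and W_7 are d-separated given {W_1, W_2, W_3, W_8}.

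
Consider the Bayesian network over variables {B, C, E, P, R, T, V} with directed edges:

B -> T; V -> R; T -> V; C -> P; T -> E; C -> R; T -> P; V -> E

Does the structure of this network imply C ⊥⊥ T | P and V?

No

We examine all 3 paths between C and T:
  1. C → P ← T — P:collider[open] ⇒ active
  2. C → R ← V ← T — R:collider[blocks]; V:chain[blocks] ⇒ blocked
  3. C → R ← V → E ← T — R:collider[blocks]; V:fork[blocks]; E:collider[blocks] ⇒ blocked
At least one path is unblocked, so d-separation fails.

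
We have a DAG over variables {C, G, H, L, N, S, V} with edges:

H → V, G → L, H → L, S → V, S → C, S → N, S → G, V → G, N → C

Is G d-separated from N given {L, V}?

There are 6 undirected paths between G and N; checking each against the conditioning set {L, V}:
Path 1: G ← S → N
  S is a fork and S is not conditioned on — no node blocks this path, so it is active.
Path 2: G ← S → C ← N
  C is a collider here and neither C nor any of its descendants is conditioned on, so the collider stays closed — the path is blocked at C.
Path 3: G → L ← H → V ← S → N
  L is a collider and L is conditioned on, which opens it; H is a fork and H is not conditioned on; V is a collider and V is conditioned on, which opens it; S is a fork and S is not conditioned on — no node blocks this path, so it is active.
Path 4: G → L ← H → V ← S → C ← N
  C is a collider here and neither C nor any of its descendants is conditioned on, so the collider stays closed — the path is blocked at C.
Path 5: G ← V ← S → N
  V is a chain here and V is conditioned on, so the path is blocked at V.
Path 6: G ← V ← S → C ← N
  V is a chain here and V is conditioned on, so the path is blocked at V.
Since the path G ← S → N is active, G and N are not d-separated given {L, V}.

No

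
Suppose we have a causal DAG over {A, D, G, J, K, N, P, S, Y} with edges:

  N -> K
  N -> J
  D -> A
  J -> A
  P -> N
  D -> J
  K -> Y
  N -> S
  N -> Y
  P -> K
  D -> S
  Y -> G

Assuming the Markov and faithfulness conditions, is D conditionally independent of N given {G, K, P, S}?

No

Enumerating the 3 paths from D to N and testing each for blocking by {G, K, P, S}:
Path 1: D → S ← N
  S is a collider and S is conditioned on, which opens it — no node blocks this path, so it is active.
Path 2: D → A ← J ← N
  A is a collider here and neither A nor any of its descendants is conditioned on, so the collider stays closed — the path is blocked at A.
Path 3: D → J ← N
  J is a collider here and neither J nor any of its descendants is conditioned on, so the collider stays closed — the path is blocked at J.
Since the path D → S ← N is active, D and N are not d-separated given {G, K, P, S}.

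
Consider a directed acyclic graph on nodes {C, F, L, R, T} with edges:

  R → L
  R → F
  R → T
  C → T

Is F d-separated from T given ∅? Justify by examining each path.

No — F and T are not d-separated given ∅.

The only undirected path from F to T is:
Path 1: F ← R → T
  R is a fork and R is not conditioned on — no node blocks this path, so it is active.
At least one path is unblocked, so d-separation fails.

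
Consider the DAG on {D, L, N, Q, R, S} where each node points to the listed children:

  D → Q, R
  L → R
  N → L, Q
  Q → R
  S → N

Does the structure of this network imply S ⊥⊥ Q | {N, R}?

Yes

We examine all 3 paths between S and Q:
  1. S → N → L → R ← D → Q — N:chain[blocks]; L:chain[open]; R:collider[open]; D:fork[open] ⇒ blocked
  2. S → N → L → R ← Q — N:chain[blocks]; L:chain[open]; R:collider[open] ⇒ blocked
  3. S → N → Q — N:chain[blocks] ⇒ blocked
Every path is blocked, so S and Q are d-separated given {N, R}.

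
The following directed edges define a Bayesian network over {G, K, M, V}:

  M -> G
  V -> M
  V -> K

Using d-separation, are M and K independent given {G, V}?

Yes

The only undirected path from M to K is:
Path 1: M ← V → K
  V is a fork here and V is conditioned on, so the path is blocked at V.
Since every path is blocked, d-separation holds.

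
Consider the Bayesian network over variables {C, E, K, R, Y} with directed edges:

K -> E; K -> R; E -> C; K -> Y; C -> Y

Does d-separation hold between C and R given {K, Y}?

Yes

Enumerating the 2 paths from C to R and testing each for blocking by {K, Y}:
Path 1: C ← E ← K → R
  K is a fork here and K is conditioned on, so the path is blocked at K.
Path 2: C → Y ← K → R
  K is a fork here and K is conditioned on, so the path is blocked at K.
Since every path is blocked, d-separation holds.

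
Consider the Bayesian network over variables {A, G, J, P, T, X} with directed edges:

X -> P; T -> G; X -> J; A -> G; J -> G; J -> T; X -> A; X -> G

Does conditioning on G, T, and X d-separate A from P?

Yes

Enumerating the 4 paths from A to P and testing each for blocking by {G, T, X}:
Path 1: A → G ← X → P
  X is a fork here and X is conditioned on, so the path is blocked at X.
Path 2: A → G ← T ← J ← X → P
  T is a chain here and T is conditioned on, so the path is blocked at T.
Path 3: A → G ← J ← X → P
  X is a fork here and X is conditioned on, so the path is blocked at X.
Path 4: A ← X → P
  X is a fork here and X is conditioned on, so the path is blocked at X.
All paths are blocked; A ⊥ P | {G, T, X} holds.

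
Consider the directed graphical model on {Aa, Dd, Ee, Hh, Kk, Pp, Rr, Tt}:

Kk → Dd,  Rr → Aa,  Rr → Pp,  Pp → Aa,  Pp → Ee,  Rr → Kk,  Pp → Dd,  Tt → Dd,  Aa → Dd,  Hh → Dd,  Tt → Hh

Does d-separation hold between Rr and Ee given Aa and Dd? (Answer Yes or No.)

We examine all 5 paths between Rr and Ee:
  1. Rr → Pp → Ee — Pp:chain[open] ⇒ active
  2. Rr → Kk → Dd ← Pp → Ee — Kk:chain[open]; Dd:collider[open]; Pp:fork[open] ⇒ active
  3. Rr → Kk → Dd ← Aa ← Pp → Ee — Kk:chain[open]; Dd:collider[open]; Aa:chain[blocks]; Pp:fork[open] ⇒ blocked
  4. Rr → Aa → Dd ← Pp → Ee — Aa:chain[blocks]; Dd:collider[open]; Pp:fork[open] ⇒ blocked
  5. Rr → Aa ← Pp → Ee — Aa:collider[open]; Pp:fork[open] ⇒ active
Since the path Rr → Pp → Ee is active, Rr and Ee are not d-separated given {Aa, Dd}.

No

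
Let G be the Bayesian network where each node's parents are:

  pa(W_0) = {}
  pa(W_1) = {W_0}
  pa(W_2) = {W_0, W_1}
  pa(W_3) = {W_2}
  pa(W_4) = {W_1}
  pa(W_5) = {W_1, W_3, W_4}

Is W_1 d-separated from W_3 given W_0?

Enumerating the 4 paths from W_1 to W_3 and testing each for blocking by {W_0}:
  1. W_1 → W_4 → W_5 ← W_3 — W_4:chain[open]; W_5:collider[blocks] ⇒ blocked
  2. W_1 → W_5 ← W_3 — W_5:collider[blocks] ⇒ blocked
  3. W_1 → W_2 → W_3 — W_2:chain[open] ⇒ active
  4. W_1 ← W_0 → W_2 → W_3 — W_0:fork[blocks]; W_2:chain[open] ⇒ blocked
Because an active path exists, W_1 and W_3 are not d-separated.

No — W_1 and W_3 are not d-separated given {W_0}.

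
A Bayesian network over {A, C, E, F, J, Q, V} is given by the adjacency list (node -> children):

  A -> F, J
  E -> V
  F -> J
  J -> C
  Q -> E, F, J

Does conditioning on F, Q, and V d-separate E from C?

Yes

There are 3 undirected paths between E and C; checking each against the conditioning set {F, Q, V}:
  1. E ← Q → J → C — Q:fork[blocks]; J:chain[open] ⇒ blocked
  2. E ← Q → F → J → C — Q:fork[blocks]; F:chain[blocks]; J:chain[open] ⇒ blocked
  3. E ← Q → F ← A → J → C — Q:fork[blocks]; F:collider[open]; A:fork[open]; J:chain[open] ⇒ blocked
All paths are blocked; E ⊥ C | {F, Q, V} holds.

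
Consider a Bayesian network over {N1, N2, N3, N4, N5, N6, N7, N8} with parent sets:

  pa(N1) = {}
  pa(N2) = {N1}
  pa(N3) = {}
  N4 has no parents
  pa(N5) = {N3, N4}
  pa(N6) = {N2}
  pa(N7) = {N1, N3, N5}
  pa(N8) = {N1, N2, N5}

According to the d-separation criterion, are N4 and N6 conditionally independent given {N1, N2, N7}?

There are 6 undirected paths between N4 and N6; checking each against the conditioning set {N1, N2, N7}:
Path 1: N4 → N5 ← N3 → N7 ← N1 → N2 → N6
  N1 is a fork here and N1 is conditioned on, so the path is blocked at N1.
Path 2: N4 → N5 ← N3 → N7 ← N1 → N8 ← N2 → N6
  N1 is a fork here and N1 is conditioned on, so the path is blocked at N1.
Path 3: N4 → N5 → N8 ← N1 → N2 → N6
  N8 is a collider here and neither N8 nor any of its descendants is conditioned on, so the collider stays closed — the path is blocked at N8.
Path 4: N4 → N5 → N8 ← N2 → N6
  N8 is a collider here and neither N8 nor any of its descendants is conditioned on, so the collider stays closed — the path is blocked at N8.
Path 5: N4 → N5 → N7 ← N1 → N2 → N6
  N1 is a fork here and N1 is conditioned on, so the path is blocked at N1.
Path 6: N4 → N5 → N7 ← N1 → N8 ← N2 → N6
  N1 is a fork here and N1 is conditioned on, so the path is blocked at N1.
Since every path is blocked, d-separation holds.

Yes — N4 and N6 are d-separated given {N1, N2, N7}.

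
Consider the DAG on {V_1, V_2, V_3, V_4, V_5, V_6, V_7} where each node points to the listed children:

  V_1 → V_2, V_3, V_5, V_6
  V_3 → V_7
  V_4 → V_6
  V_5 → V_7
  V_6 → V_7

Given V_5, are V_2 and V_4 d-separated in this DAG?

Yes

3 paths connect V_2 and V_4; each must be blocked for d-separation to hold:
Path 1: V_2 ← V_1 → V_6 ← V_4
  V_6 is a collider here and neither V_6 nor any of its descendants is conditioned on, so the collider stays closed — the path is blocked at V_6.
Path 2: V_2 ← V_1 → V_3 → V_7 ← V_6 ← V_4
  V_7 is a collider here and neither V_7 nor any of its descendants is conditioned on, so the collider stays closed — the path is blocked at V_7.
Path 3: V_2 ← V_1 → V_5 → V_7 ← V_6 ← V_4
  V_5 is a chain here and V_5 is conditioned on, so the path is blocked at V_5.
Since every path is blocked, d-separation holds.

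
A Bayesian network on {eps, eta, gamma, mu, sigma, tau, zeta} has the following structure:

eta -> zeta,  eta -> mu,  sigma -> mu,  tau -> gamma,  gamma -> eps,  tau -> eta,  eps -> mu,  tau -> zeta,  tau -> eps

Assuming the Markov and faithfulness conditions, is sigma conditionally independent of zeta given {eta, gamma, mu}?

We examine all 6 paths between sigma and zeta:
Path 1: sigma → mu ← eta ← tau → zeta
  eta is a chain here and eta is conditioned on, so the path is blocked at eta.
Path 2: sigma → mu ← eta → zeta
  eta is a fork here and eta is conditioned on, so the path is blocked at eta.
Path 3: sigma → mu ← eps ← gamma ← tau → eta → zeta
  gamma is a chain here and gamma is conditioned on, so the path is blocked at gamma.
Path 4: sigma → mu ← eps ← gamma ← tau → zeta
  gamma is a chain here and gamma is conditioned on, so the path is blocked at gamma.
Path 5: sigma → mu ← eps ← tau → eta → zeta
  eta is a chain here and eta is conditioned on, so the path is blocked at eta.
Path 6: sigma → mu ← eps ← tau → zeta
  mu is a collider and mu is conditioned on, which opens it; eps is a chain and eps is not conditioned on; tau is a fork and tau is not conditioned on — no node blocks this path, so it is active.
Since the path sigma → mu ← eps ← tau → zeta is active, sigma and zeta are not d-separated given {eta, gamma, mu}.

No — sigma and zeta are not d-separated given {eta, gamma, mu}.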